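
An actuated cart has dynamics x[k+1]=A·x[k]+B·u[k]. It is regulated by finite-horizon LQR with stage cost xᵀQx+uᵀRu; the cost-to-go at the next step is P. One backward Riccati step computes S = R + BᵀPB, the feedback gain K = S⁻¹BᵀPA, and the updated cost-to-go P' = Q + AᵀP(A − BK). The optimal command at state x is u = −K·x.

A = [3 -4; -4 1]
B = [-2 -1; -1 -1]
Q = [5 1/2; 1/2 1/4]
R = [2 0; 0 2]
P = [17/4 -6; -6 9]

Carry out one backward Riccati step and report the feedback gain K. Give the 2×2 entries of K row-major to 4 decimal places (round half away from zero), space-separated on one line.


BᵀP = [-2.5000 3.0000; 1.7500 -3.0000]
S = R + BᵀPB = [2 0; 0 2] + [2.0000 -0.5000; -0.5000 1.2500] = [4.0000 -0.5000; -0.5000 3.2500]
BᵀPA = [-19.5000 13.0000; 17.2500 -10.0000]
K = S⁻¹·BᵀPA = [-4.2941 2.9216; 4.6471 -2.6275]
A−BK = [-0.9412 -0.7843; -3.6471 1.2941]
AᵀP(A−BK) = [162.3529 -98.7059; -98.7059 60.7451]
P' = Q + AᵀP(A−BK) = [167.3529 -98.2059; -98.2059 60.9951]
tr(P') = 228.3480

-4.2941 2.9216 4.6471 -2.6275


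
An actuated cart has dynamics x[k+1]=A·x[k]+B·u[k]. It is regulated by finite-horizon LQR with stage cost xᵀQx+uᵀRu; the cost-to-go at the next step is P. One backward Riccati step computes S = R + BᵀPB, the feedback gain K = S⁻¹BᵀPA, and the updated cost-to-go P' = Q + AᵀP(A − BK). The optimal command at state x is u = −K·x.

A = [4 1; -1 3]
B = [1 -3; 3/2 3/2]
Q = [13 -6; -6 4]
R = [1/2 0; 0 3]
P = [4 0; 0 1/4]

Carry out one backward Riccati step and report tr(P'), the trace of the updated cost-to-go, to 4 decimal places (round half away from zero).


BᵀP = [4.0000 0.3750; -12.0000 0.3750]
S = R + BᵀPB = [1/2 0; 0 3] + [4.5625 -11.4375; -11.4375 36.5625] = [5.0625 -11.4375; -11.4375 39.5625]
BᵀPA = [15.6250 5.1250; -48.3750 -10.8750]
K = S⁻¹·BᵀPA = [0.9339 1.1282; -0.9528 0.0513]
A−BK = [0.2078 0.0256; -0.9717 1.2308]
AᵀP(A−BK) = [3.5682 0.1026; 0.1026 1.0256]
P' = Q + AᵀP(A−BK) = [16.5682 -5.8974; -5.8974 5.0256]
tr(P') = 21.5938

21.5938


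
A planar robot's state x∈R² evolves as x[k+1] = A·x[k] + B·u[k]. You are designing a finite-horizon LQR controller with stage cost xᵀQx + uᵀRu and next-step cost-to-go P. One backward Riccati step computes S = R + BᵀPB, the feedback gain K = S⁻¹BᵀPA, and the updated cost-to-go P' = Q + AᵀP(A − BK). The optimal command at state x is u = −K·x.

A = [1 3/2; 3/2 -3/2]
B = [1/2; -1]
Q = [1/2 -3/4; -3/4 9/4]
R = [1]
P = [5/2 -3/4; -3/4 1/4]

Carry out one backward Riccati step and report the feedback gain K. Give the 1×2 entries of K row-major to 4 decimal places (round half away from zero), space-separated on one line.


0.4048 1.5000

BᵀP = [2.0000 -0.6250]
S = R + BᵀPB = [1] + [1.6250] = [2.6250]
BᵀPA = [1.0625 3.9375]
K = S⁻¹·BᵀPA = [0.4048 1.5000]
A−BK = [0.7976 0.7500; 1.9048 0.0000]
AᵀP(A−BK) = [0.3824 1.0313; 1.0313 3.6563]
P' = Q + AᵀP(A−BK) = [0.8824 0.2813; 0.2813 5.9063]
tr(P') = 6.7887


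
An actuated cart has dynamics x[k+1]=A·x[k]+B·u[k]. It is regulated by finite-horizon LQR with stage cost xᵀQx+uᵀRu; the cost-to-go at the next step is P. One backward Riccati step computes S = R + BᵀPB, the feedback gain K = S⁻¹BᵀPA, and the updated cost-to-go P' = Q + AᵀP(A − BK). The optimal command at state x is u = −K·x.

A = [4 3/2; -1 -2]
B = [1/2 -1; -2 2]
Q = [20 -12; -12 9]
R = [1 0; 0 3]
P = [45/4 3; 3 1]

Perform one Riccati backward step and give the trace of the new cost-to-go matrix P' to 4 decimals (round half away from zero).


122.6343

BᵀP = [-0.3750 -0.5000; -5.2500 -1.0000]
S = R + BᵀPB = [1 0; 0 3] + [0.8125 -0.6250; -0.6250 3.2500] = [1.8125 -0.6250; -0.6250 6.2500]
BᵀPA = [-1.0000 0.4375; -20.0000 -5.8750]
K = S⁻¹·BᵀPA = [-1.7143 -0.0857; -3.3714 -0.9486]
A−BK = [1.4857 0.5943; 2.3143 -0.2743]
AᵀP(A−BK) = [87.8571 21.9429; 21.9429 5.7771]
P' = Q + AᵀP(A−BK) = [107.8571 9.9429; 9.9429 14.7771]
tr(P') = 122.6343


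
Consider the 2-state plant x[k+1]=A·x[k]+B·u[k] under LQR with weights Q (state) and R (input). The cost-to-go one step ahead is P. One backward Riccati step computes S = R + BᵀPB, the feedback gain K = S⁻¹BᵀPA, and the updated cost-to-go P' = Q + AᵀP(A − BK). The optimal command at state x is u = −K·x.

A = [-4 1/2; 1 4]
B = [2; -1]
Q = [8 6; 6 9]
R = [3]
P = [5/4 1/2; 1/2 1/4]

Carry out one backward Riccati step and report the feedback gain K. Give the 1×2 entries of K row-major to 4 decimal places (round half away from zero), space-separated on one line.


-1.1600 0.6400

BᵀP = [2.0000 0.7500]
S = R + BᵀPB = [3] + [3.2500] = [6.2500]
BᵀPA = [-7.2500 4.0000]
K = S⁻¹·BᵀPA = [-1.1600 0.6400]
A−BK = [-1.6800 -0.7800; -0.1600 4.6400]
AᵀP(A−BK) = [7.8400 -4.6100; -4.6100 3.7525]
P' = Q + AᵀP(A−BK) = [15.8400 1.3900; 1.3900 12.7525]
tr(P') = 28.5925


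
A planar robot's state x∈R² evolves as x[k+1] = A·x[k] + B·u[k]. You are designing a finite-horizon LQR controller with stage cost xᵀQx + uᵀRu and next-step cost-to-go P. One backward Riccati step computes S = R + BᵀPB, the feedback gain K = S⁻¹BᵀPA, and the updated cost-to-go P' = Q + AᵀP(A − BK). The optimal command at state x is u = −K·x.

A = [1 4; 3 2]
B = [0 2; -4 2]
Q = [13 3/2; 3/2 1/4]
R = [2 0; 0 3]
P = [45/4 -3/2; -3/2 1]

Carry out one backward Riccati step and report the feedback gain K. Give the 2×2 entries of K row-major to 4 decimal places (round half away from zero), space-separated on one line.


-0.4347 0.4773 0.4560 1.8523

BᵀP = [6.0000 -4.0000; 19.5000 -1.0000]
S = R + BᵀPB = [2 0; 0 3] + [16.0000 4.0000; 4.0000 37.0000] = [18.0000 4.0000; 4.0000 40.0000]
BᵀPA = [-6.0000 16.0000; 16.5000 76.0000]
K = S⁻¹·BᵀPA = [-0.4347 0.4773; 0.4560 1.8523]
A−BK = [0.0881 0.2955; 0.3494 0.2045]
AᵀP(A−BK) = [1.1186 2.3011; 2.3011 11.5909]
P' = Q + AᵀP(A−BK) = [14.1186 3.8011; 3.8011 11.8409]
tr(P') = 25.9595


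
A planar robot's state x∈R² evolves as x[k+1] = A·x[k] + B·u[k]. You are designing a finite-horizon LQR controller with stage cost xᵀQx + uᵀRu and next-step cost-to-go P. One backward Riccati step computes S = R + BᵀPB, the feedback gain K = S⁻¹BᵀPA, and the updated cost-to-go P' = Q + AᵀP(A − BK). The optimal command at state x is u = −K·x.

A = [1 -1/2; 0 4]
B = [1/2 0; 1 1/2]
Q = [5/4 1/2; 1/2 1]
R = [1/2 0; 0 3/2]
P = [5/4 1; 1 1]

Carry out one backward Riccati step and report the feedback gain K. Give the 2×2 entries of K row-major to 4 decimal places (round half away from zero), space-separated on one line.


0.5663 1.7814 0.0430 0.2366

BᵀP = [1.6250 1.5000; 0.5000 0.5000]
S = R + BᵀPB = [1/2 0; 0 3/2] + [2.3125 0.7500; 0.7500 0.2500] = [2.8125 0.7500; 0.7500 1.7500]
BᵀPA = [1.6250 5.1875; 0.5000 1.7500]
K = S⁻¹·BᵀPA = [0.5663 1.7814; 0.0430 0.2366]
A−BK = [0.7168 -1.3907; -0.5878 2.1004]
AᵀP(A−BK) = [0.3082 0.3620; 0.3620 2.6577]
P' = Q + AᵀP(A−BK) = [1.5582 0.8620; 0.8620 3.6577]
tr(P') = 5.2159


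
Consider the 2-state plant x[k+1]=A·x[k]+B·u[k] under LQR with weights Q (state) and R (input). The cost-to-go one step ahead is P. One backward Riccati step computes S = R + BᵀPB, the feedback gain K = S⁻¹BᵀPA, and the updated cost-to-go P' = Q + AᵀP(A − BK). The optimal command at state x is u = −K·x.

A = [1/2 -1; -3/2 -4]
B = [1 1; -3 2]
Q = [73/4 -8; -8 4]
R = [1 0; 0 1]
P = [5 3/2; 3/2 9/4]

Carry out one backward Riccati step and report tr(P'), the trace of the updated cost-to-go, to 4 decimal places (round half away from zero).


BᵀP = [0.5000 -5.2500; 8.0000 6.0000]
S = R + BᵀPB = [1 0; 0 1] + [16.2500 -10.0000; -10.0000 20.0000] = [17.2500 -10.0000; -10.0000 21.0000]
BᵀPA = [8.1250 20.5000; -5.0000 -32.0000]
K = S⁻¹·BᵀPA = [0.4600 0.4214; -0.0191 -1.3232]
A−BK = [0.0591 -0.0982; -0.0820 -0.0896]
AᵀP(A−BK) = [0.2300 0.2107; 0.2107 2.0210]
P' = Q + AᵀP(A−BK) = [18.4800 -7.7893; -7.7893 6.0210]
tr(P') = 24.5010

24.5010


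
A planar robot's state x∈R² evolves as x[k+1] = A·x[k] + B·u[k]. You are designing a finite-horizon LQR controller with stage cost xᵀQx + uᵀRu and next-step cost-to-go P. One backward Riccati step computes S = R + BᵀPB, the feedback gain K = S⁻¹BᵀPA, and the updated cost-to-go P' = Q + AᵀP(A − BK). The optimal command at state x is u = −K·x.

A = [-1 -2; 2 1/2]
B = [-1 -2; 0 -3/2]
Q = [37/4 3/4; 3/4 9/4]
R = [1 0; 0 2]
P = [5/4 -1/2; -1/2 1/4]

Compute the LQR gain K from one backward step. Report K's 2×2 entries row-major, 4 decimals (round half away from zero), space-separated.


0.6963 0.8156 0.3905 0.5228

BᵀP = [-1.2500 0.5000; -1.7500 0.6250]
S = R + BᵀPB = [1 0; 0 2] + [1.2500 1.7500; 1.7500 2.5625] = [2.2500 1.7500; 1.7500 4.5625]
BᵀPA = [2.2500 2.7500; 3.0000 3.8125]
K = S⁻¹·BᵀPA = [0.6963 0.8156; 0.3905 0.5228]
A−BK = [0.4772 -0.1388; 2.5857 1.2842]
AᵀP(A−BK) = [1.5119 1.5965; 1.5965 1.8265]
P' = Q + AᵀP(A−BK) = [10.7619 2.3465; 2.3465 4.0765]
tr(P') = 14.8384


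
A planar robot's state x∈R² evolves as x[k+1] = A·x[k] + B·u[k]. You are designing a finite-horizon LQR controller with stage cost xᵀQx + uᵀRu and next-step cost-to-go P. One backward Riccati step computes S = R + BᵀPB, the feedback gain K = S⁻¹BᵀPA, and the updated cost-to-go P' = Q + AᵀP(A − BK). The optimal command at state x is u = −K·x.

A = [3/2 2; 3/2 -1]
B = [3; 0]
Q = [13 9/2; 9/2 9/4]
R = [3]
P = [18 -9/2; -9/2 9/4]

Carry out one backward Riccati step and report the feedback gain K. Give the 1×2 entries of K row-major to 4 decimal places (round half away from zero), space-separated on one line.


BᵀP = [54.0000 -13.5000]
S = R + BᵀPB = [3] + [162.0000] = [165.0000]
BᵀPA = [60.7500 121.5000]
K = S⁻¹·BᵀPA = [0.3682 0.7364]
A−BK = [0.3955 -0.2091; 1.5000 -1.0000]
AᵀP(A−BK) = [2.9455 -0.8591; -0.8591 2.7818]
P' = Q + AᵀP(A−BK) = [15.9455 3.6409; 3.6409 5.0318]
tr(P') = 20.9773

0.3682 0.7364


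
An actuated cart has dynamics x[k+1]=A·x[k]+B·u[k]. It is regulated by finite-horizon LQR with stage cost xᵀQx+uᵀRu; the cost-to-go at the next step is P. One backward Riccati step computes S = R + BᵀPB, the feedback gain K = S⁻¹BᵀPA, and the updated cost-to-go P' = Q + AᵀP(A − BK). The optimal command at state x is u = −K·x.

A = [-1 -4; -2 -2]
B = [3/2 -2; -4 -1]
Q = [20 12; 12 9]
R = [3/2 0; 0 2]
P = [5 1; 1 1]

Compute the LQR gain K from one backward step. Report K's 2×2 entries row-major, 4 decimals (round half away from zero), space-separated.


0.2708 -0.0417 0.6748 1.8449

BᵀP = [3.5000 -2.5000; -11.0000 -3.0000]
S = R + BᵀPB = [3/2 0; 0 2] + [15.2500 -4.5000; -4.5000 25.0000] = [16.7500 -4.5000; -4.5000 27.0000]
BᵀPA = [1.5000 -9.0000; 17.0000 50.0000]
K = S⁻¹·BᵀPA = [0.2708 -0.0417; 0.6748 1.8449]
A−BK = [-0.0567 -0.2477; -0.2419 -0.3218]
AᵀP(A−BK) = [1.1227 2.6991; 2.6991 7.3796]
P' = Q + AᵀP(A−BK) = [21.1227 14.6991; 14.6991 16.3796]
tr(P') = 37.5023


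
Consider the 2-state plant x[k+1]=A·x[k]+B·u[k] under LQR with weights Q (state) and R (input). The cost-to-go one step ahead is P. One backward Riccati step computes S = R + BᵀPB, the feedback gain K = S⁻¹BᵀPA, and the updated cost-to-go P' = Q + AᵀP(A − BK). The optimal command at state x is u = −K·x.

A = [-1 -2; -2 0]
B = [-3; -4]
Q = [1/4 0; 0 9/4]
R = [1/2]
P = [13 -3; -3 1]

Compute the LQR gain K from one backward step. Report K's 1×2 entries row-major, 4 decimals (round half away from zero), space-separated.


BᵀP = [-27.0000 5.0000]
S = R + BᵀPB = [1/2] + [61.0000] = [61.5000]
BᵀPA = [17.0000 54.0000]
K = S⁻¹·BᵀPA = [0.2764 0.8780]
A−BK = [-0.1707 0.6341; -0.8943 3.5122]
AᵀP(A−BK) = [0.3008 -0.9268; -0.9268 4.5854]
P' = Q + AᵀP(A−BK) = [0.5508 -0.9268; -0.9268 6.8354]
tr(P') = 7.3862

0.2764 0.8780


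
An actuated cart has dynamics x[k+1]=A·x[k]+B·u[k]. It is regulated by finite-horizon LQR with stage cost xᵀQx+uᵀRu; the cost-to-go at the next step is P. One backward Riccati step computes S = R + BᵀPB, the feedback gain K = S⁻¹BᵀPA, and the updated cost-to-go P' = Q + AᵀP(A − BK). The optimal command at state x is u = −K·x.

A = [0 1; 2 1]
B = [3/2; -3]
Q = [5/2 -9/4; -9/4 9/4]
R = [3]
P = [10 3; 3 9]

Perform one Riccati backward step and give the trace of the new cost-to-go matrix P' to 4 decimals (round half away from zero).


BᵀP = [6.0000 -22.5000]
S = R + BᵀPB = [3] + [76.5000] = [79.5000]
BᵀPA = [-45.0000 -16.5000]
K = S⁻¹·BᵀPA = [-0.5660 -0.2075]
A−BK = [0.8491 1.3113; 0.3019 0.3774]
AᵀP(A−BK) = [10.5283 14.6604; 14.6604 21.5755]
P' = Q + AᵀP(A−BK) = [13.0283 12.4104; 12.4104 23.8255]
tr(P') = 36.8538

36.8538


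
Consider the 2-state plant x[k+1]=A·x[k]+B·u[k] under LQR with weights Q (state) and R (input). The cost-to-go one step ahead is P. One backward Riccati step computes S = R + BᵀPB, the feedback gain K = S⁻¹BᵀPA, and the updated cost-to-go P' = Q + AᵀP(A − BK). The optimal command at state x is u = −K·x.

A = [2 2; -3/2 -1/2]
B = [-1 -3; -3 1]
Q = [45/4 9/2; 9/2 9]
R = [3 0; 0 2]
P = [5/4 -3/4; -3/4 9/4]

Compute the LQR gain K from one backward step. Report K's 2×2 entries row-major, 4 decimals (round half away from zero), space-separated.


0.2453 -0.0039 -0.6771 -0.5643

BᵀP = [1.0000 -6.0000; -4.5000 4.5000]
S = R + BᵀPB = [3 0; 0 2] + [17.0000 -9.0000; -9.0000 18.0000] = [20.0000 -9.0000; -9.0000 20.0000]
BᵀPA = [11.0000 5.0000; -15.7500 -11.2500]
K = S⁻¹·BᵀPA = [0.2453 -0.0039; -0.6771 -0.5643]
A−BK = [0.2139 0.3033; -0.0870 0.0525]
AᵀP(A−BK) = [1.1996 0.8435; 0.8435 0.7341]
P' = Q + AᵀP(A−BK) = [12.4496 5.3435; 5.3435 9.7341]
tr(P') = 22.1838


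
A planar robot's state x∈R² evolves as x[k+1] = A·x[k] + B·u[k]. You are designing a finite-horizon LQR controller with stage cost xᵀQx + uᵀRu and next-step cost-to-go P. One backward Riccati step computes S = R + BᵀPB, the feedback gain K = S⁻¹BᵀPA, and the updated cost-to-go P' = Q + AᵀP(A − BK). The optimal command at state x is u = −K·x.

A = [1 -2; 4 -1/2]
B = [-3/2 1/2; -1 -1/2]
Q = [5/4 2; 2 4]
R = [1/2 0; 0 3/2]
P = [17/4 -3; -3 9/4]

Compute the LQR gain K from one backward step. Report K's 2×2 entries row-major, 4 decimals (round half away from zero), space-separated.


BᵀP = [-3.3750 2.2500; 3.6250 -2.6250]
S = R + BᵀPB = [1/2 0; 0 3/2] + [2.8125 -2.8125; -2.8125 3.1250] = [3.3125 -2.8125; -2.8125 4.6250]
BᵀPA = [5.6250 5.6250; -6.8750 -5.9375]
K = S⁻¹·BᵀPA = [0.9014 1.2572; -0.9383 -0.5192]
A−BK = [2.8213 0.1455; 4.4323 0.4976]
AᵀP(A−BK) = [4.7285 1.8582; 1.8582 1.4075]
P' = Q + AᵀP(A−BK) = [5.9785 3.8582; 3.8582 5.4075]
tr(P') = 11.3860

0.9014 1.2572 -0.9383 -0.5192


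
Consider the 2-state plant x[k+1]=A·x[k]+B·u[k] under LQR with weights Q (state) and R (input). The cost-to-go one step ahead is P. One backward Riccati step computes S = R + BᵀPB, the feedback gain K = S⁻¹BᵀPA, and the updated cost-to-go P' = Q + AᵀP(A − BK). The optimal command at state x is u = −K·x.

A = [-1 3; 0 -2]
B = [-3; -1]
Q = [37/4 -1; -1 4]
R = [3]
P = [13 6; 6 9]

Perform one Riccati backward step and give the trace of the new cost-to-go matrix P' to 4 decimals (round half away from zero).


55.2136

BᵀP = [-45.0000 -27.0000]
S = R + BᵀPB = [3] + [162.0000] = [165.0000]
BᵀPA = [45.0000 -81.0000]
K = S⁻¹·BᵀPA = [0.2727 -0.4909]
A−BK = [-0.1818 1.5273; 0.2727 -2.4909]
AᵀP(A−BK) = [0.7273 -4.9091; -4.9091 41.2364]
P' = Q + AᵀP(A−BK) = [9.9773 -5.9091; -5.9091 45.2364]
tr(P') = 55.2136


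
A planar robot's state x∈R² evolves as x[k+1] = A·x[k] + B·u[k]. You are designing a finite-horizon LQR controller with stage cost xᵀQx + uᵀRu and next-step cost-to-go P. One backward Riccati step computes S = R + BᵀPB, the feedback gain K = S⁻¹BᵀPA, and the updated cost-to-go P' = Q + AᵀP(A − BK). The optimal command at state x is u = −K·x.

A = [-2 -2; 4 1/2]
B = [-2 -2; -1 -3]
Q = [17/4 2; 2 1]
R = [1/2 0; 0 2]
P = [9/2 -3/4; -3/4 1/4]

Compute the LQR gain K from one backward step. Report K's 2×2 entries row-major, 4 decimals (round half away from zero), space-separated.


BᵀP = [-8.2500 1.2500; -6.7500 0.7500]
S = R + BᵀPB = [1/2 0; 0 2] + [15.2500 12.7500; 12.7500 11.2500] = [15.7500 12.7500; 12.7500 13.2500]
BᵀPA = [21.5000 17.1250; 16.5000 13.8750]
K = S⁻¹·BᵀPA = [1.6152 1.0840; -0.3089 0.0041]
A−BK = [0.6125 0.1762; 4.6883 1.5962]
AᵀP(A−BK) = [4.3713 1.8767; 1.8767 0.9424]
P' = Q + AᵀP(A−BK) = [8.6213 3.8767; 3.8767 1.9424]
tr(P') = 10.5637

1.6152 1.0840 -0.3089 0.0041


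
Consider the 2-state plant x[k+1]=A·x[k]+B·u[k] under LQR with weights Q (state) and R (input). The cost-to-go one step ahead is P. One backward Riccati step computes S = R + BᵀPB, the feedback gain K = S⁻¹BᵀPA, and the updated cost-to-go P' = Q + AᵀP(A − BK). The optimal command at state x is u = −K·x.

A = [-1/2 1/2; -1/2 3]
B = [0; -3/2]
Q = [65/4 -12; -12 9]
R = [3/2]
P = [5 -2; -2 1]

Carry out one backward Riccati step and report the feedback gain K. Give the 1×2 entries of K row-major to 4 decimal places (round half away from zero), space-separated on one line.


-0.2000 -0.8000

BᵀP = [3.0000 -1.5000]
S = R + BᵀPB = [3/2] + [2.2500] = [3.7500]
BᵀPA = [-0.7500 -3.0000]
K = S⁻¹·BᵀPA = [-0.2000 -0.8000]
A−BK = [-0.5000 0.5000; -0.8000 1.8000]
AᵀP(A−BK) = [0.3500 0.1500; 0.1500 1.8500]
P' = Q + AᵀP(A−BK) = [16.6000 -11.8500; -11.8500 10.8500]
tr(P') = 27.4500


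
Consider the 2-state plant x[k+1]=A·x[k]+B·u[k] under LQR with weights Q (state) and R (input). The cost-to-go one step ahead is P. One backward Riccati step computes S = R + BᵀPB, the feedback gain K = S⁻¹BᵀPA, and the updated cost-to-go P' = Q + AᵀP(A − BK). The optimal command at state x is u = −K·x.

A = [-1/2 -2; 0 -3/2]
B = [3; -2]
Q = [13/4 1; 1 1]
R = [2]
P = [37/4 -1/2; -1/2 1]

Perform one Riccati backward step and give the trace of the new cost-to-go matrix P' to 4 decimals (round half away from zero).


BᵀP = [28.7500 -3.5000]
S = R + BᵀPB = [2] + [93.2500] = [95.2500]
BᵀPA = [-14.3750 -52.2500]
K = S⁻¹·BᵀPA = [-0.1509 -0.5486]
A−BK = [-0.0472 -0.3543; -0.3018 -2.5971]
AᵀP(A−BK) = [0.1430 0.9895; 0.9895 7.5879]
P' = Q + AᵀP(A−BK) = [3.3930 1.9895; 1.9895 8.5879]
tr(P') = 11.9810

11.9810


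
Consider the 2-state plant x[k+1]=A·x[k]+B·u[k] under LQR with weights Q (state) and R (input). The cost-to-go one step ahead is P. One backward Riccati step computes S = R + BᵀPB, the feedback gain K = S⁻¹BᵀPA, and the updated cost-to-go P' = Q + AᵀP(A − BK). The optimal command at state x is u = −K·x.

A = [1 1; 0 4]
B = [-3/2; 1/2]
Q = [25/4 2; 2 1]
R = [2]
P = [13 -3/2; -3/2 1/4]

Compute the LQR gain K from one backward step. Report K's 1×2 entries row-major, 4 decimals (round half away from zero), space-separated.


BᵀP = [-20.2500 2.3750]
S = R + BᵀPB = [2] + [31.5625] = [33.5625]
BᵀPA = [-20.2500 -10.7500]
K = S⁻¹·BᵀPA = [-0.6034 -0.3203]
A−BK = [0.0950 0.5196; 0.3017 4.1601]
AᵀP(A−BK) = [0.7821 0.5140; 0.5140 1.5568]
P' = Q + AᵀP(A−BK) = [7.0321 2.5140; 2.5140 2.5568]
tr(P') = 9.5889

-0.6034 -0.3203


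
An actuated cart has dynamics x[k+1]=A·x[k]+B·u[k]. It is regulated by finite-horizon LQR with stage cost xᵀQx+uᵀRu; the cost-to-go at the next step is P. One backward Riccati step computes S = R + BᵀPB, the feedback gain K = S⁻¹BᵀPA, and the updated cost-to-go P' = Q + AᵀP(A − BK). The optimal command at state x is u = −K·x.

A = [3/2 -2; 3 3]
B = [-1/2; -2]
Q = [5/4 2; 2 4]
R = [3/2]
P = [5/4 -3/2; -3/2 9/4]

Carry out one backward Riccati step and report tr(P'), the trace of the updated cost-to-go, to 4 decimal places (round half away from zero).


17.7300

BᵀP = [2.3750 -3.7500]
S = R + BᵀPB = [3/2] + [6.3125] = [7.8125]
BᵀPA = [-7.6875 -16.0000]
K = S⁻¹·BᵀPA = [-0.9840 -2.0480]
A−BK = [1.0080 -3.0240; 1.0320 -1.0960]
AᵀP(A−BK) = [1.9980 3.0060; 3.0060 10.4820]
P' = Q + AᵀP(A−BK) = [3.2480 5.0060; 5.0060 14.4820]
tr(P') = 17.7300


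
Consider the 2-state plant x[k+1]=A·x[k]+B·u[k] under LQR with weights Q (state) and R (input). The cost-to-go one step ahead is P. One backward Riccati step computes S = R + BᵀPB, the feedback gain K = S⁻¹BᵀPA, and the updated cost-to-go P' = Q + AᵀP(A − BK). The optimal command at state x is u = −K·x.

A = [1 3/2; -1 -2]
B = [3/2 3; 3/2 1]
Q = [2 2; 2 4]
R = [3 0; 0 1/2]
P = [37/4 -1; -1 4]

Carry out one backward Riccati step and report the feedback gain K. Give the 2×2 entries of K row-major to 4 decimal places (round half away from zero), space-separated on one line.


BᵀP = [12.3750 4.5000; 26.7500 1.0000]
S = R + BᵀPB = [3 0; 0 1/2] + [25.3125 41.6250; 41.6250 81.2500] = [28.3125 41.6250; 41.6250 81.7500]
BᵀPA = [7.8750 9.5625; 25.7500 38.1250]
K = S⁻¹·BᵀPA = [-0.7356 -1.3838; 0.6895 1.1709]
A−BK = [0.0348 0.0628; -0.5861 -1.0953]
AᵀP(A−BK) = [3.2873 6.1205; 6.1205 11.4028]
P' = Q + AᵀP(A−BK) = [5.2873 8.1205; 8.1205 15.4028]
tr(P') = 20.6900

-0.7356 -1.3838 0.6895 1.1709


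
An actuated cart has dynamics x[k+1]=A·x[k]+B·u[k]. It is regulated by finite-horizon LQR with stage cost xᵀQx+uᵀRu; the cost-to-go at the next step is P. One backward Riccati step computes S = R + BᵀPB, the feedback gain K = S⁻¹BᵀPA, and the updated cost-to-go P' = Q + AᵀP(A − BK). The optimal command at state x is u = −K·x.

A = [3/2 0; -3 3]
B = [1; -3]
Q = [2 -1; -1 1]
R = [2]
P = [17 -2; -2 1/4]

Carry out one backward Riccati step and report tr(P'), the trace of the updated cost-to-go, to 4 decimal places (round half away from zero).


BᵀP = [23.0000 -2.7500]
S = R + BᵀPB = [2] + [31.2500] = [33.2500]
BᵀPA = [42.7500 -8.2500]
K = S⁻¹·BᵀPA = [1.2857 -0.2481]
A−BK = [0.2143 0.2481; 0.8571 2.2556]
AᵀP(A−BK) = [3.5357 -0.6429; -0.6429 0.2030]
P' = Q + AᵀP(A−BK) = [5.5357 -1.6429; -1.6429 1.2030]
tr(P') = 6.7387

6.7387


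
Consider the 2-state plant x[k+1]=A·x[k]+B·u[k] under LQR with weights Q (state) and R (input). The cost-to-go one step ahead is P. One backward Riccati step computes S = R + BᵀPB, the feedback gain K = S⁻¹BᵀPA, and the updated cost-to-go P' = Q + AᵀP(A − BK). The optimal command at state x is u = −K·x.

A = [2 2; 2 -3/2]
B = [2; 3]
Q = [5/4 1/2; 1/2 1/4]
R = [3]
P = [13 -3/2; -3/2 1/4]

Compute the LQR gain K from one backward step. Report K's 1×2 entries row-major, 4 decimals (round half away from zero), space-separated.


0.9809 1.1815

BᵀP = [21.5000 -2.2500]
S = R + BᵀPB = [3] + [36.2500] = [39.2500]
BᵀPA = [38.5000 46.3750]
K = S⁻¹·BᵀPA = [0.9809 1.1815]
A−BK = [0.0382 -0.3631; -0.9427 -5.0446]
AᵀP(A−BK) = [3.2357 4.2611; 4.2611 6.7691]
P' = Q + AᵀP(A−BK) = [4.4857 4.7611; 4.7611 7.0191]
tr(P') = 11.5048


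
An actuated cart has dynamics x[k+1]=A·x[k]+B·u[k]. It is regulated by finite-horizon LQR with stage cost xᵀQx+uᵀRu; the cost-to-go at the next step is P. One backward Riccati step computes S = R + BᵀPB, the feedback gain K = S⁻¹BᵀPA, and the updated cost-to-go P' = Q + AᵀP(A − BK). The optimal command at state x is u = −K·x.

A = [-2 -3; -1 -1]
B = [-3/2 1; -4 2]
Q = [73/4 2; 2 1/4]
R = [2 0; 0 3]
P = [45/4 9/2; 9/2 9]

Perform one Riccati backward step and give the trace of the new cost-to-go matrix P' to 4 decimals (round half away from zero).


BᵀP = [-34.8750 -42.7500; 20.2500 22.5000]
S = R + BᵀPB = [2 0; 0 3] + [223.3125 -120.3750; -120.3750 65.2500] = [225.3125 -120.3750; -120.3750 68.2500]
BᵀPA = [112.5000 147.3750; -63.0000 -83.2500]
K = S⁻¹·BᵀPA = [0.1065 0.0418; -0.7353 -1.1460]
A−BK = [-1.1050 -1.7913; 0.8965 1.4593]
AᵀP(A−BK) = [13.6987 22.0959; 22.0959 35.6805]
P' = Q + AᵀP(A−BK) = [31.9487 24.0959; 24.0959 35.9305]
tr(P') = 67.8793

67.8793


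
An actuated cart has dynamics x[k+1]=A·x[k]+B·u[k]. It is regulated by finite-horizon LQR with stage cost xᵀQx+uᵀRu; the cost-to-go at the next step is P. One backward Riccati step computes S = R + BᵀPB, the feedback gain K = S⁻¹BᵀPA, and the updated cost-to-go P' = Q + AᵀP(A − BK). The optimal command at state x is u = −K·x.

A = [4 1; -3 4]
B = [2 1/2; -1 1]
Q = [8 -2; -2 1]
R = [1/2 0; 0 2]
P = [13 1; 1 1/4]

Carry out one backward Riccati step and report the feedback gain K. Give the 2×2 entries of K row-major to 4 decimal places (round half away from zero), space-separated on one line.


BᵀP = [25.0000 1.7500; 7.5000 0.7500]
S = R + BᵀPB = [1/2 0; 0 2] + [48.2500 14.2500; 14.2500 4.5000] = [48.7500 14.2500; 14.2500 6.5000]
BᵀPA = [94.7500 32.0000; 27.7500 10.5000]
K = S⁻¹·BᵀPA = [1.9368 0.5129; 0.0231 0.4909]
A−BK = [0.1148 -0.2713; -1.0862 4.0220]
AᵀP(A−BK) = [2.0936 -0.2213; -0.2213 3.4322]
P' = Q + AᵀP(A−BK) = [10.0936 -2.2213; -2.2213 4.4322]
tr(P') = 14.5258

1.9368 0.5129 0.0231 0.4909


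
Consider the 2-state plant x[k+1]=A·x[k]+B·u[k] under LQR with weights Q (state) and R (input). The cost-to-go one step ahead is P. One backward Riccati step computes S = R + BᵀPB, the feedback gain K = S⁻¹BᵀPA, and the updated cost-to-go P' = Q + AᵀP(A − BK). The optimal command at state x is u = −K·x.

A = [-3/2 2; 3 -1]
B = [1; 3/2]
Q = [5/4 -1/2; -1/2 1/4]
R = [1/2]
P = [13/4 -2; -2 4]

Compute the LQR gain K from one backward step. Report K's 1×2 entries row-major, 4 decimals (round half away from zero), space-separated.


1.7222 -0.5185

BᵀP = [0.2500 4.0000]
S = R + BᵀPB = [1/2] + [6.2500] = [6.7500]
BᵀPA = [11.6250 -3.5000]
K = S⁻¹·BᵀPA = [1.7222 -0.5185]
A−BK = [-3.2222 2.5185; 0.4167 -0.2222]
AᵀP(A−BK) = [41.2917 -30.7222; -30.7222 23.1852]
P' = Q + AᵀP(A−BK) = [42.5417 -31.2222; -31.2222 23.4352]
tr(P') = 65.9769


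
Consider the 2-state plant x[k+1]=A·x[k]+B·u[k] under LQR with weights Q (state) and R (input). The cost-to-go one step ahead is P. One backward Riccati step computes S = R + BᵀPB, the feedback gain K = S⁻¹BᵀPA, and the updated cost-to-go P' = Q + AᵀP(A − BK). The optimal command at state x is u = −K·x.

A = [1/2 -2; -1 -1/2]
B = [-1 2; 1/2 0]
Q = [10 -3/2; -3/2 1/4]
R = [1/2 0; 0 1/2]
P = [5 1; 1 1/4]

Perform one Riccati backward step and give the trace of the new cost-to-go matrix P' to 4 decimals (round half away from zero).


10.7781

BᵀP = [-4.5000 -0.8750; 10.0000 2.0000]
S = R + BᵀPB = [1/2 0; 0 1/2] + [4.0625 -9.0000; -9.0000 20.0000] = [4.5625 -9.0000; -9.0000 20.5000]
BᵀPA = [-1.3750 9.4375; 3.0000 -21.0000]
K = S⁻¹·BᵀPA = [-0.0948 0.3566; 0.1047 -0.8678]
A−BK = [0.1958 0.0923; -0.9526 -0.6783]
AᵀP(A−BK) = [0.0555 -0.0312; -0.0312 0.4726]
P' = Q + AᵀP(A−BK) = [10.0555 -1.5312; -1.5312 0.7226]
tr(P') = 10.7781


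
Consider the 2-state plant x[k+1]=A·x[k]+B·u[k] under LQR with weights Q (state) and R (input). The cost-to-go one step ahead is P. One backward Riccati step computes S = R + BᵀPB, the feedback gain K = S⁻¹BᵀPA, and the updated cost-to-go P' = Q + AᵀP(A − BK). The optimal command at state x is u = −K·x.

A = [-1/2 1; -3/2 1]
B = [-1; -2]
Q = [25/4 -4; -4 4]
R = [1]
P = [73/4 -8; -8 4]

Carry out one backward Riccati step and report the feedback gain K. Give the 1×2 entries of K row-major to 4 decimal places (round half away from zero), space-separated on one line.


0.3462 -0.6923

BᵀP = [-2.2500 0.0000]
S = R + BᵀPB = [1] + [2.2500] = [3.2500]
BᵀPA = [1.1250 -2.2500]
K = S⁻¹·BᵀPA = [0.3462 -0.6923]
A−BK = [-0.1538 0.3077; -0.8077 -0.3846]
AᵀP(A−BK) = [1.1731 1.6538; 1.6538 4.6923]
P' = Q + AᵀP(A−BK) = [7.4231 -2.3462; -2.3462 8.6923]
tr(P') = 16.1154


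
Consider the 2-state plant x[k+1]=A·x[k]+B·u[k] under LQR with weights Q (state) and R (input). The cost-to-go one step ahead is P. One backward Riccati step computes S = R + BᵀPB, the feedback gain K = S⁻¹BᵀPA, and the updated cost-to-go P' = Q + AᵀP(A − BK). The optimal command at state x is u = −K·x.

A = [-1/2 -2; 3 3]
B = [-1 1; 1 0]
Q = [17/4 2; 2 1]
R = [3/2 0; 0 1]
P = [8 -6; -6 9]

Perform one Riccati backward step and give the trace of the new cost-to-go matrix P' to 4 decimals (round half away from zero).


26.4220

BᵀP = [-14.0000 15.0000; 8.0000 -6.0000]
S = R + BᵀPB = [3/2 0; 0 1] + [29.0000 -14.0000; -14.0000 8.0000] = [30.5000 -14.0000; -14.0000 9.0000]
BᵀPA = [52.0000 73.0000; -22.0000 -34.0000]
K = S⁻¹·BᵀPA = [2.0382 2.3057; 0.7261 -0.1911]
A−BK = [0.8121 0.4968; 0.9618 0.6943]
AᵀP(A−BK) = [10.9873 9.8981; 9.8981 10.1847]
P' = Q + AᵀP(A−BK) = [15.2373 11.8981; 11.8981 11.1847]
tr(P') = 26.4220


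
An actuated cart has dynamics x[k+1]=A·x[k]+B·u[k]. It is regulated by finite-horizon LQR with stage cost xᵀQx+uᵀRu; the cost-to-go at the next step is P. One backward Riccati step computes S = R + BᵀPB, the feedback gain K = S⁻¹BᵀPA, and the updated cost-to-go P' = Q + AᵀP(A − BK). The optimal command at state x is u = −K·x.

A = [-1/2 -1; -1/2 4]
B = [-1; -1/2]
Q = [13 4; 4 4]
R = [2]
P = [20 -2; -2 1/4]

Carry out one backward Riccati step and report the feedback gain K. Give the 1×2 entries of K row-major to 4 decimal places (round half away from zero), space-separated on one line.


BᵀP = [-19.0000 1.8750]
S = R + BᵀPB = [2] + [18.0625] = [20.0625]
BᵀPA = [8.5625 26.5000]
K = S⁻¹·BᵀPA = [0.4268 1.3209]
A−BK = [-0.0732 0.3209; -0.2866 4.6604]
AᵀP(A−BK) = [0.4081 1.1900; 1.1900 4.9969]
P' = Q + AᵀP(A−BK) = [13.4081 5.1900; 5.1900 8.9969]
tr(P') = 22.4050

0.4268 1.3209


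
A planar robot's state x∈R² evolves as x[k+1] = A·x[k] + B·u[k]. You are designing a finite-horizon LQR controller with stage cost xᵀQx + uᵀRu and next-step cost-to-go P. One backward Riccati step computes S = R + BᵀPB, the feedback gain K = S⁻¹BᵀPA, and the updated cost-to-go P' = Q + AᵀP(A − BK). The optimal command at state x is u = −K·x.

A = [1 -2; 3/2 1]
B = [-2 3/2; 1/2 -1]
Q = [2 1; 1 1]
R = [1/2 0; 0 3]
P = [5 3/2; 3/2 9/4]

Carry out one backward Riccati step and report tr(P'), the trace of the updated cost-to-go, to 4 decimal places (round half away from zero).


BᵀP = [-9.2500 -1.8750; 6.0000 0.0000]
S = R + BᵀPB = [1/2 0; 0 3] + [17.5625 -12.0000; -12.0000 9.0000] = [18.0625 -12.0000; -12.0000 12.0000]
BᵀPA = [-12.0625 16.6250; 6.0000 -12.0000]
K = S⁻¹·BᵀPA = [-1.0000 0.7629; -0.5000 -0.2371]
A−BK = [-0.2500 -0.1186; 1.5000 0.3814]
AᵀP(A−BK) = [5.5000 1.0000; 1.0000 0.7216]
P' = Q + AᵀP(A−BK) = [7.5000 2.0000; 2.0000 1.7216]
tr(P') = 9.2216

9.2216


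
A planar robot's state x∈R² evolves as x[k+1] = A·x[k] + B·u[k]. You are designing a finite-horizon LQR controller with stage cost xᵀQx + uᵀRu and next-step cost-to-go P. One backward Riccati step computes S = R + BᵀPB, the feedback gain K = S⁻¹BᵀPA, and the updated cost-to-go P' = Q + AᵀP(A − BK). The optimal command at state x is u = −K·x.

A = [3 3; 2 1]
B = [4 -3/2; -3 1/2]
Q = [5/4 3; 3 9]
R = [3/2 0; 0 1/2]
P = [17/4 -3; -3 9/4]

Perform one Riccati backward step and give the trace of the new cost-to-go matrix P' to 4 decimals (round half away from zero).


11.9316

BᵀP = [26.0000 -18.7500; -7.8750 5.6250]
S = R + BᵀPB = [3/2 0; 0 1/2] + [160.2500 -48.3750; -48.3750 14.6250] = [161.7500 -48.3750; -48.3750 15.1250]
BᵀPA = [40.5000 59.2500; -12.3750 -18.0000]
K = S⁻¹·BᵀPA = [0.1309 0.2389; -0.3994 -0.4259]
A−BK = [1.8771 1.4054; 2.5925 1.9298]
AᵀP(A−BK) = [1.0045 0.8028; 0.8028 0.6771]
P' = Q + AᵀP(A−BK) = [2.2545 3.8028; 3.8028 9.6771]
tr(P') = 11.9316


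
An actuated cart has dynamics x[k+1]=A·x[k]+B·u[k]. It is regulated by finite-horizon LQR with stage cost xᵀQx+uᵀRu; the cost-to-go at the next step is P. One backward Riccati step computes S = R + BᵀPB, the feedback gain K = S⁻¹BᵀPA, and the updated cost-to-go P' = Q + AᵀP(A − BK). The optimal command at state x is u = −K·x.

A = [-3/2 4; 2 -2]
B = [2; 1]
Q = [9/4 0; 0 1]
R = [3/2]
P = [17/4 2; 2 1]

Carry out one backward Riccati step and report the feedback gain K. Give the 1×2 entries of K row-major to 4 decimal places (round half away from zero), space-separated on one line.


BᵀP = [10.5000 5.0000]
S = R + BᵀPB = [3/2] + [26.0000] = [27.5000]
BᵀPA = [-5.7500 32.0000]
K = S⁻¹·BᵀPA = [-0.2091 1.1636]
A−BK = [-1.0818 1.6727; 2.2091 -3.1636]
AᵀP(A−BK) = [0.3602 -0.8091; -0.8091 2.7636]
P' = Q + AᵀP(A−BK) = [2.6102 -0.8091; -0.8091 3.7636]
tr(P') = 6.3739

-0.2091 1.1636


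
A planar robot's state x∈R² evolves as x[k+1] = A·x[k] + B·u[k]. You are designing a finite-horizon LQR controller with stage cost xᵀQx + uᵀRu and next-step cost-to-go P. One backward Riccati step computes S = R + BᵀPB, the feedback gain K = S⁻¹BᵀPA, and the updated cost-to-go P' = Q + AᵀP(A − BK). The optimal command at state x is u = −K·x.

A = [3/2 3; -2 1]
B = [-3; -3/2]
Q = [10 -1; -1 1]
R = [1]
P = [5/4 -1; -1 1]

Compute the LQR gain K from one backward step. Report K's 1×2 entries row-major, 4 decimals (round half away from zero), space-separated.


BᵀP = [-2.2500 1.5000]
S = R + BᵀPB = [1] + [4.5000] = [5.5000]
BᵀPA = [-6.3750 -5.2500]
K = S⁻¹·BᵀPA = [-1.1591 -0.9545]
A−BK = [-1.9773 0.1364; -3.7386 -0.4318]
AᵀP(A−BK) = [5.4233 2.0398; 2.0398 1.2386]
P' = Q + AᵀP(A−BK) = [15.4233 1.0398; 1.0398 2.2386]
tr(P') = 17.6619

-1.1591 -0.9545


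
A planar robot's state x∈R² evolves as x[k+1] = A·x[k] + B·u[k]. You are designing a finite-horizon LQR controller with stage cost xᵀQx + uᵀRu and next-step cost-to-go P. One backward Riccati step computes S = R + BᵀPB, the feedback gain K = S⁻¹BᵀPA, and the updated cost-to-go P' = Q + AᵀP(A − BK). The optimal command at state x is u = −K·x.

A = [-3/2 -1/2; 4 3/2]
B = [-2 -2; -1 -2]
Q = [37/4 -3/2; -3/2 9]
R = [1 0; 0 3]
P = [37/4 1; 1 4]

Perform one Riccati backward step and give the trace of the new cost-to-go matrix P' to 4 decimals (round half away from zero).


BᵀP = [-19.5000 -6.0000; -20.5000 -10.0000]
S = R + BᵀPB = [1 0; 0 3] + [45.0000 51.0000; 51.0000 61.0000] = [46.0000 51.0000; 51.0000 64.0000]
BᵀPA = [5.2500 0.7500; -9.2500 -4.7500]
K = S⁻¹·BᵀPA = [2.3550 0.8462; -2.0211 -0.7485]
A−BK = [-0.8324 -0.3047; 2.3127 0.8491]
AᵀP(A−BK) = [41.7535 15.3209; 15.3209 5.6223]
P' = Q + AᵀP(A−BK) = [51.0035 13.8209; 13.8209 14.6223]
tr(P') = 65.6257

65.6257


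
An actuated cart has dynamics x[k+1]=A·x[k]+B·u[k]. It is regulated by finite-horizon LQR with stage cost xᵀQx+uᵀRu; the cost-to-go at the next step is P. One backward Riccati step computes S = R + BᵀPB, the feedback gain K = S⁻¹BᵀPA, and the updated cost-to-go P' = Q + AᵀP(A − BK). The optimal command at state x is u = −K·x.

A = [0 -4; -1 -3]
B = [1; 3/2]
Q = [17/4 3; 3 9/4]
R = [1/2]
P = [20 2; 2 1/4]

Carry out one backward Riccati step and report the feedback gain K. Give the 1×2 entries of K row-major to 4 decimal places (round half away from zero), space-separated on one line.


BᵀP = [23.0000 2.3750]
S = R + BᵀPB = [1/2] + [26.5625] = [27.0625]
BᵀPA = [-2.3750 -99.1250]
K = S⁻¹·BᵀPA = [-0.0878 -3.6628]
A−BK = [0.0878 -0.3372; -0.8684 2.4942]
AᵀP(A−BK) = [0.0416 0.0508; 0.0508 7.1732]
P' = Q + AᵀP(A−BK) = [4.2916 3.0508; 3.0508 9.4232]
tr(P') = 13.7148

-0.0878 -3.6628


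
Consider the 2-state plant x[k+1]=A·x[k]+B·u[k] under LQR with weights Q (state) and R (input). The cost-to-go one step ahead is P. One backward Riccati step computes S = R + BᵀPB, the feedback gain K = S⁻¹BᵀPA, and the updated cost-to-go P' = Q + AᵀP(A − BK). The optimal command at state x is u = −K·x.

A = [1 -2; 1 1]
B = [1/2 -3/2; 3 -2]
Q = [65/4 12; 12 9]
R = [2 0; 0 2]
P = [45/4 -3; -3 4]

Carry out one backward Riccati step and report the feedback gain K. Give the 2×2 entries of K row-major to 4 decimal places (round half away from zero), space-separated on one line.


-0.0884 1.3197 -0.6236 1.5519

BᵀP = [-3.3750 10.5000; -10.8750 -3.5000]
S = R + BᵀPB = [2 0; 0 2] + [29.8125 -15.9375; -15.9375 23.3125] = [31.8125 -15.9375; -15.9375 25.3125]
BᵀPA = [7.1250 17.2500; -14.3750 18.2500]
K = S⁻¹·BᵀPA = [-0.0884 1.3197; -0.6236 1.5519]
A−BK = [0.1088 -0.3320; 0.0181 0.1447]
AᵀP(A−BK) = [0.9161 -2.5941; -2.5941 9.9120]
P' = Q + AᵀP(A−BK) = [17.1661 9.4059; 9.4059 18.9120]
tr(P') = 36.0781


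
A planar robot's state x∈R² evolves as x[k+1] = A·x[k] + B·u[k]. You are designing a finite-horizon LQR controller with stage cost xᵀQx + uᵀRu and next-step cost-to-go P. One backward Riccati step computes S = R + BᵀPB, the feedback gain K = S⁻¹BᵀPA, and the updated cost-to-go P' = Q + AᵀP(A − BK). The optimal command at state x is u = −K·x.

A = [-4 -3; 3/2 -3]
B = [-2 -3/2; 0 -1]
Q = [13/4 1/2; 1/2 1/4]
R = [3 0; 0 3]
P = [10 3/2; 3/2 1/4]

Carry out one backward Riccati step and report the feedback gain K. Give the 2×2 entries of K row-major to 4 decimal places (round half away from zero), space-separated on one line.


BᵀP = [-20.0000 -3.0000; -16.5000 -2.5000]
S = R + BᵀPB = [3 0; 0 3] + [40.0000 33.0000; 33.0000 27.2500] = [43.0000 33.0000; 33.0000 30.2500]
BᵀPA = [75.5000 69.0000; 62.2500 57.0000]
K = S⁻¹·BᵀPA = [1.0844 0.9740; 0.8749 0.8217]
A−BK = [-0.5189 0.1806; 2.3749 -2.1783]
AᵀP(A−BK) = [6.2296 5.4337; 5.4337 5.2040]
P' = Q + AᵀP(A−BK) = [9.4796 5.9337; 5.9337 5.4540]
tr(P') = 14.9335

1.0844 0.9740 0.8749 0.8217


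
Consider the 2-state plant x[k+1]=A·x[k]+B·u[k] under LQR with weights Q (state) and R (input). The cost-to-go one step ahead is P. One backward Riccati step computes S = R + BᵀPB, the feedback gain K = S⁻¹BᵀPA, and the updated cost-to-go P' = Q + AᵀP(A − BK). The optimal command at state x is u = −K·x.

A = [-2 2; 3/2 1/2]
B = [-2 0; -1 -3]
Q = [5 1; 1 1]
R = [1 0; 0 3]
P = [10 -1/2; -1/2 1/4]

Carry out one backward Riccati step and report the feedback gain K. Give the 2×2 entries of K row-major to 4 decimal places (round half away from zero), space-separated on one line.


1.0019 -0.9795 -0.3563 0.0802

BᵀP = [-19.5000 0.7500; 1.5000 -0.7500]
S = R + BᵀPB = [1 0; 0 3] + [38.2500 -2.2500; -2.2500 2.2500] = [39.2500 -2.2500; -2.2500 5.2500]
BᵀPA = [40.1250 -38.6250; -4.1250 2.6250]
K = S⁻¹·BᵀPA = [1.0019 -0.9795; -0.3563 0.0802]
A−BK = [0.0037 0.0410; 1.4328 -0.2388]
AᵀP(A−BK) = [1.8927 -1.1800; -1.1800 1.0196]
P' = Q + AᵀP(A−BK) = [6.8927 -0.1800; -0.1800 2.0196]
tr(P') = 8.9123


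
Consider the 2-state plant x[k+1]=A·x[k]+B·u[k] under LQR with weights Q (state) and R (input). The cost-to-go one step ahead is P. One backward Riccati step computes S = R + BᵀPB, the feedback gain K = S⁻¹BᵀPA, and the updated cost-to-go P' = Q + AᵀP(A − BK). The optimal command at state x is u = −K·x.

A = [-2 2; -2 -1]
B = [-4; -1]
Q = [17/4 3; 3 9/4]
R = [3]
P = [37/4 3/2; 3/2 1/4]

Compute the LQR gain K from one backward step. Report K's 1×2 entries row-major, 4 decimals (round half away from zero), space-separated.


0.5482 -0.4334

BᵀP = [-38.5000 -6.2500]
S = R + BᵀPB = [3] + [160.2500] = [163.2500]
BᵀPA = [89.5000 -70.7500]
K = S⁻¹·BᵀPA = [0.5482 -0.4334]
A−BK = [0.1930 0.2665; -1.4518 -1.4334]
AᵀP(A−BK) = [0.9326 -0.7121; -0.7121 0.5881]
P' = Q + AᵀP(A−BK) = [5.1826 2.2879; 2.2879 2.8381]
tr(P') = 8.0207


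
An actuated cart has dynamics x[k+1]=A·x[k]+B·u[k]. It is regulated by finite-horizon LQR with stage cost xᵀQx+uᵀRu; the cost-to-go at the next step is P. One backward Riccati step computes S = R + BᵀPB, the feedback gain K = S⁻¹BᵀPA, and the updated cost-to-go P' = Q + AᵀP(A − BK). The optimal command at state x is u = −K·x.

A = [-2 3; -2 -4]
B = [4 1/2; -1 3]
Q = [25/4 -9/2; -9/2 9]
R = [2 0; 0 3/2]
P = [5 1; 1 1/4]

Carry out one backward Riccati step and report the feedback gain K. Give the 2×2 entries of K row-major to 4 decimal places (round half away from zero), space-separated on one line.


-0.5132 0.5958 -0.3564 -0.1078

BᵀP = [19.0000 3.7500; 5.5000 1.2500]
S = R + BᵀPB = [2 0; 0 3/2] + [72.2500 20.7500; 20.7500 6.5000] = [74.2500 20.7500; 20.7500 8.0000]
BᵀPA = [-45.5000 42.0000; -13.5000 11.5000]
K = S⁻¹·BᵀPA = [-0.5132 0.5958; -0.3564 -0.1078]
A−BK = [0.2310 0.6707; -1.4440 -3.0807]
AᵀP(A−BK) = [0.8382 -0.3472; -0.3472 1.2168]
P' = Q + AᵀP(A−BK) = [7.0882 -4.8472; -4.8472 10.2168]
tr(P') = 17.3051
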